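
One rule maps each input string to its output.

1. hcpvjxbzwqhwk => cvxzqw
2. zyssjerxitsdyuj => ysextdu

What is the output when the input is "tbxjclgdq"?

bjld

Rule — keep every other character starting from the second (positions 2nd, 4th, 6th, ...).
For "tbxjclgdq" the result is "bjld".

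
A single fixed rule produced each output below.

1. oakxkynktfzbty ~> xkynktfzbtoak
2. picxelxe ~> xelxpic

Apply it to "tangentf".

genttan

Each output is the input with this applied: delete the last character, then move the first 3 characters to the end (rotate left by 3).
For "tangentf", step one produces "tangent"; step two turns that into "genttan".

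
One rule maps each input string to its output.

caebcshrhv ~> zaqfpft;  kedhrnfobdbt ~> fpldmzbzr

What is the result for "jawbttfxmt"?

The transformation: shift every letter 2 places backward in the alphabet (wrapping around), then delete the first 3 characters.
Starting from "jawbttfxmt": after the first operation, "hyuzrrdvkr"; after the second, "zrrdvkr".
(Check on "caebcshrhv": → "ayczaqfpft" → "zaqfpft" ✓)

zrrdvkr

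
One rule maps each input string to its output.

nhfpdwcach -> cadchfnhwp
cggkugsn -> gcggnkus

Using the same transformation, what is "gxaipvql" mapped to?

What's happening: sort the characters into alphabetical order, then swap each adjacent pair of characters (1↔2, 3↔4, ...).
Working it through for "gxaipvql": intermediate "agilpqvx", final "galiqpxv".

galiqpxv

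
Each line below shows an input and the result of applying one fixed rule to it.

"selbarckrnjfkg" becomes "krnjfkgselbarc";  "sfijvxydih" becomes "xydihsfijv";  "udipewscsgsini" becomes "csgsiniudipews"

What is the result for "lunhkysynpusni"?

ynpusnilunhkys

Rule — swap the front and back halves of the string.
So "lunhkysynpusni" becomes "ynpusnilunhkys".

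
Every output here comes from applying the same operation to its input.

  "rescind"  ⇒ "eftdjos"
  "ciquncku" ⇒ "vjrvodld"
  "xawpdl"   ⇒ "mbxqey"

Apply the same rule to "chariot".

Each output is the input with this applied: swap the first and last characters, then shift every letter 1 place forward in the alphabet (wrapping around).
Applying both steps to "chariot": "tharioc", then "uibsjpd".

uibsjpd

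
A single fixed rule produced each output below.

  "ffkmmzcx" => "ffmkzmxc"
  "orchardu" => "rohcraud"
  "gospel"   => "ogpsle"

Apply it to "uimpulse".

Looking at the pairs, the operation is to swap each adjacent pair of characters (1↔2, 3↔4, ...).
Doing the same to "uimpulse": "iupmlues".

iupmlues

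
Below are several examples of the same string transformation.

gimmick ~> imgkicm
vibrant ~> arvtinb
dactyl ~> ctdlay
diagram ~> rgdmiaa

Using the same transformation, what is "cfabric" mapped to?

The pattern: take characters alternately from the front and the back (1st, last, 2nd, 2nd-last, ...), then move the last 2 characters to the front (rotate right by 2).
Working it through for "cfabric": intermediate "ccfiarb", final "rbccfia".

rbccfia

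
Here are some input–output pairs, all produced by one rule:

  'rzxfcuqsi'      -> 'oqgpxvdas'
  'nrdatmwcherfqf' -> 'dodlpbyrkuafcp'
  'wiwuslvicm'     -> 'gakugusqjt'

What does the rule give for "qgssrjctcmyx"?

What's happening: move the last 3 characters to the front (rotate right by 3), then shift every letter 2 places backward in the alphabet (wrapping around).
Working it through for "qgssrjctcmyx": intermediate "myxqgssrjctc", final "kwvoeqqphara".

kwvoeqqphara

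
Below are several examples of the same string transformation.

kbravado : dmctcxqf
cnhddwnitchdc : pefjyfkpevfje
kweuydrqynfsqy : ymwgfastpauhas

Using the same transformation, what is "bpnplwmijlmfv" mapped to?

rdrpynkonlhox

Rule — shift every letter 2 places forward in the alphabet (wrapping around), then swap each adjacent pair of characters (1↔2, 3↔4, ...).
For "bpnplwmijlmfv", step one produces "drprnyoklnohx"; step two turns that into "rdrpynkonlhox".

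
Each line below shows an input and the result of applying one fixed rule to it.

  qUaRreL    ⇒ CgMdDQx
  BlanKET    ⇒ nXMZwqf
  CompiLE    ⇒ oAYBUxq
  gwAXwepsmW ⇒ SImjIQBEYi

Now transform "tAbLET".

FmNxqf

Each output is the input with this applied: flip the case of every letter, then shift every letter 12 places forward in the alphabet (wrapping around).
"tAbLET" → "TaBlet" → "FmNxqf".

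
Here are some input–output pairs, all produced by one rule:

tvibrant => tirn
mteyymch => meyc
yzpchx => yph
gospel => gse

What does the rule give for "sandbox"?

The pattern: keep every other character starting from the first (positions 1st, 3rd, 5th, ...).
For "sandbox" the result is "snbx".

snbx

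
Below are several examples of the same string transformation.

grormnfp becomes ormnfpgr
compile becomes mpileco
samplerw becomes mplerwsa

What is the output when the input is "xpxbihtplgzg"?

xbihtplgzgxp

Looking at the pairs, the operation is to move the first 2 characters to the end (rotate left by 2).
For "xpxbihtplgzg" the result is "xbihtplgzgxp".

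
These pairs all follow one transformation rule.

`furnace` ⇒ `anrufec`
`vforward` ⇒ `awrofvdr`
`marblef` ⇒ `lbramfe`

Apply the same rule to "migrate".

Looking at the pairs, the operation is to reverse the string, then move the first 2 characters to the end (rotate left by 2).
On "migrate" that produces "argimet".

argimet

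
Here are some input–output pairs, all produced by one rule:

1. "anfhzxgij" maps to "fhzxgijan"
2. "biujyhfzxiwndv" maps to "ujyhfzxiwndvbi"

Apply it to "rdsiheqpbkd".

siheqpbkdrd

Rule — move the first 2 characters to the end (rotate left by 2).
For "rdsiheqpbkd" the result is "siheqpbkdrd".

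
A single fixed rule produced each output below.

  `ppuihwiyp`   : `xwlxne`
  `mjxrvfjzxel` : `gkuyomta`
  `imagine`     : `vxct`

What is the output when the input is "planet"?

What's happening: shift every letter 11 places backward in the alphabet (wrapping around), then delete the first 3 characters.
Applying both steps to "planet": "eapcti", then "cti".
(Check on "mjxrvfjzxel": → "bymgkuyomta" → "gkuyomta" ✓)

cti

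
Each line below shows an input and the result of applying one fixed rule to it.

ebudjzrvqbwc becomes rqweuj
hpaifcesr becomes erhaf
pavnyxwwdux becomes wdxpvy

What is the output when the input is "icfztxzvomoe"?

zooift

The pattern: keep every other character starting from the first (positions 1st, 3rd, 5th, ...), then move the first 3 characters to the end (rotate left by 3).
"icfztxzvomoe" → "zooift".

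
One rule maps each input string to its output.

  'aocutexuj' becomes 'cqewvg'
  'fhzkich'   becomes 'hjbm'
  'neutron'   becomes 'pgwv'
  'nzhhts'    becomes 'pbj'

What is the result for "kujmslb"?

mwlo

The pattern: delete the last 3 characters, then shift every letter 2 places forward in the alphabet (wrapping around).
Starting from "kujmslb": after the first operation, "kujm"; after the second, "mwlo".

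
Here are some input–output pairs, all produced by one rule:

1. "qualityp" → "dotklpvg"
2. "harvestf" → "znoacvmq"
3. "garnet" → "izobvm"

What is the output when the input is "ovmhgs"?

cbnjqh

The rule is to swap the front and back halves of the string, then shift every letter 5 places backward in the alphabet (wrapping around).
So "ovmhgs" becomes "cbnjqh".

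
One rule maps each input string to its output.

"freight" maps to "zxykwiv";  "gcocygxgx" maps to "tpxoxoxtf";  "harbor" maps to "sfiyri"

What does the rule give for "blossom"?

jjfdscf

Each output is the input with this applied: move the first 3 characters to the end (rotate left by 3), then shift every letter 9 places backward in the alphabet (wrapping around).
On "blossom": the first step gives "ssomblo", and the second then gives "jjfdscf".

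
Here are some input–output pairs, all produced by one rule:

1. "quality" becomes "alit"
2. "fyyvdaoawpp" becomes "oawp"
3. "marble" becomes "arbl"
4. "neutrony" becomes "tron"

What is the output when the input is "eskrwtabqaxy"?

Each output is the input with this applied: move the last character to the front, then keep only the last 4 characters.
Working it through for "eskrwtabqaxy": intermediate "yeskrwtabqax", final "bqax".
(Check on "neutrony": → "yneutron" → "tron" ✓)

bqax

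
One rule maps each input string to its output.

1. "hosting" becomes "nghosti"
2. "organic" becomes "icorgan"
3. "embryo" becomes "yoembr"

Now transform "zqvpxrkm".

kmzqvpxr

Looking at the pairs, the operation is to move the last 2 characters to the front (rotate right by 2).
Applying that to "zqvpxrkm" gives "kmzqvpxr".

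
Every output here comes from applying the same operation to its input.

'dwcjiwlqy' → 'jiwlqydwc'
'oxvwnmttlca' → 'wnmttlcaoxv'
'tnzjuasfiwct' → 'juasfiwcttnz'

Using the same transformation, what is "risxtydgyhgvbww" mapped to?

Looking at the pairs, the operation is to move the first 3 characters to the end (rotate left by 3).
Doing the same to "risxtydgyhgvbww": "xtydgyhgvbwwris".

xtydgyhgvbwwris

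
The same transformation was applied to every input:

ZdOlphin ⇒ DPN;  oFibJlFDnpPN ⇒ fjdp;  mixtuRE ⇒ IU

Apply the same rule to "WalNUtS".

The transformation: flip the case of every letter, then keep one character in every 3, starting at position 2 (positions 2nd, 5th, 8th, ...).
For "WalNUtS", step one produces "wALnuTs"; step two turns that into "Au".

Au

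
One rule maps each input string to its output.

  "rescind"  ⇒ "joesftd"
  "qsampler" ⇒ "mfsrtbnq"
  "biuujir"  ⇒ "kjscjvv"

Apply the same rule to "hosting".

johiptu

In each case the input is transformed by: move the last 3 characters to the front (rotate right by 3), then shift every letter 1 place forward in the alphabet (wrapping around).
On "hosting": the first step gives "inghost", and the second then gives "johiptu".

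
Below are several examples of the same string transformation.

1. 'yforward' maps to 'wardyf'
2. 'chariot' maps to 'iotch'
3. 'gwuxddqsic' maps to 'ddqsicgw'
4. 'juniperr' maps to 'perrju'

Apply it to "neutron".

Each output is the input with this applied: move the first 2 characters to the end (rotate left by 2), then delete the first 2 characters.
"neutron" → "ronne".

ronne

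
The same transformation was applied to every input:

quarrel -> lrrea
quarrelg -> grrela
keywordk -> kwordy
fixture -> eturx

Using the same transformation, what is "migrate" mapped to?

eratg

The pattern: delete the first 2 characters, then swap the first and last characters.
On "migrate": the first step gives "grate", and the second then gives "eratg".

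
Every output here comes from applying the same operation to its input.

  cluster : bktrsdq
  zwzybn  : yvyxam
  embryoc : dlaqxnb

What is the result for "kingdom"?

The rule is to shift every letter 1 place backward in the alphabet (wrapping around).
"kingdom" → "jhmfcnl".

jhmfcnl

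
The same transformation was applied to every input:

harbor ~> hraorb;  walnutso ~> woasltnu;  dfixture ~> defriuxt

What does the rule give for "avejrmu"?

In each case the input is transformed by: take characters alternately from the front and the back (1st, last, 2nd, 2nd-last, ...).
For "avejrmu" the result is "auvmerj".

auvmerj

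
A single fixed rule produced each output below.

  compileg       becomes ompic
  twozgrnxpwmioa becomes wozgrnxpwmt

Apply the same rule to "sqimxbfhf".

The pattern: delete the last 3 characters, then move the first character to the end.
Doing the same to "sqimxbfhf": "qimxbs".

qimxbs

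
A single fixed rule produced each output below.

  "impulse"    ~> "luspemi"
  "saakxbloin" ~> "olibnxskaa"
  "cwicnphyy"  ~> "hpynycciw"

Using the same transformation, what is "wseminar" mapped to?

niamrews

The transformation: move the last 3 characters to the front (rotate right by 3), then take characters alternately from the front and the back (1st, last, 2nd, 2nd-last, ...).
On "wseminar": the first step gives "narwsemi", and the second then gives "niamrews".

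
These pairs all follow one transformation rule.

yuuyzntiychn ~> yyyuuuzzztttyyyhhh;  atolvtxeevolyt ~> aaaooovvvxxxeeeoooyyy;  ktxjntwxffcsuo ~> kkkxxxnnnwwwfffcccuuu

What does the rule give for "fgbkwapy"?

Looking at the pairs, the operation is to keep every other character starting from the first (positions 1st, 3rd, 5th, ...), then repeat every character 3 times.
Working it through for "fgbkwapy": intermediate "fbwp", final "fffbbbwwwppp".
(Check on "atolvtxeevolyt": → "aovxeoy" → "aaaooovvvxxxeeeoooyyy" ✓)

fffbbbwwwppp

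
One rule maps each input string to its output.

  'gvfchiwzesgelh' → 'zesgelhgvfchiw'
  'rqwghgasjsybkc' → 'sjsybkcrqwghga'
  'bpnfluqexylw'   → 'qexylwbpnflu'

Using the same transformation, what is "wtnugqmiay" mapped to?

qmiaywtnug

The pattern: swap the front and back halves of the string.
So "wtnugqmiay" becomes "qmiaywtnug".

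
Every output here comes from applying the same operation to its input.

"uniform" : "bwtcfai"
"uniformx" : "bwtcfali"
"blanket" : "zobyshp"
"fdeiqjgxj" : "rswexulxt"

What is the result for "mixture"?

wlhifsa

The rule is to shift every letter 12 places backward in the alphabet (wrapping around), then move the first character to the end.
On "mixture": the first step gives "awlhifs", and the second then gives "wlhifsa".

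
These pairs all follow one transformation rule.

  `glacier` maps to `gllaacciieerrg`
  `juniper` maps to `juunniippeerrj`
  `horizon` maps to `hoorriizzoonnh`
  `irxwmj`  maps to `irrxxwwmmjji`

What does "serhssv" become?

seerrhhssssvvs

The pattern: double every character, then move the first character to the end.
Starting from "serhssv": after the first operation, "sseerrhhssssvv"; after the second, "seerrhhssssvvs".
(Check on "glacier": → "ggllaacciieerr" → "gllaacciieerrg" ✓)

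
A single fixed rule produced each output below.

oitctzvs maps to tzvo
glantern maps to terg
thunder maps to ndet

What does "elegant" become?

Each output is the input with this applied: swap the first and last characters, then keep only the last 4 characters.
Starting from "elegant": after the first operation, "tlegane"; after the second, "gane".

gane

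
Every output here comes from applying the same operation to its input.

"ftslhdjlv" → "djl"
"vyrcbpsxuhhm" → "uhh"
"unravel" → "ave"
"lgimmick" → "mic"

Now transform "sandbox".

Each output is the input with this applied: move the last character to the front, then keep only the last 3 characters.
"sandbox" → "dbo".

dbo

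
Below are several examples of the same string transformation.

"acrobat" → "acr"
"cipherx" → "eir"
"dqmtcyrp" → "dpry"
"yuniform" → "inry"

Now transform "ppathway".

The transformation: sort the characters into alphabetical order, then keep every other character starting from the second (positions 2nd, 4th, 6th, ...).
"ppathway" → "aahpptwy" → "apty".

apty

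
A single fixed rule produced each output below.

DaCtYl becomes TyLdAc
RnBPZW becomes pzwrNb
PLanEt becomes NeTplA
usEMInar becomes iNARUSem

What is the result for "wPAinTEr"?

NteRWpaI

Each output is the input with this applied: flip the case of every letter, then swap the front and back halves of the string.
Starting from "wPAinTEr": after the first operation, "WpaINteR"; after the second, "NteRWpaI".
(Check on "DaCtYl": → "dAcTyL" → "TyLdAc" ✓)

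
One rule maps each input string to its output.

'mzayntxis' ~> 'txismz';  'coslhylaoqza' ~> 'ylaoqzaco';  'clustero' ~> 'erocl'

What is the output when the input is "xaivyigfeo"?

igfeoxa

The rule is to move the first 2 characters to the end (rotate left by 2), then delete the first 3 characters.
On "xaivyigfeo": the first step gives "ivyigfeoxa", and the second then gives "igfeoxa".
(Check on "coslhylaoqza": → "slhylaoqzaco" → "ylaoqzaco" ✓)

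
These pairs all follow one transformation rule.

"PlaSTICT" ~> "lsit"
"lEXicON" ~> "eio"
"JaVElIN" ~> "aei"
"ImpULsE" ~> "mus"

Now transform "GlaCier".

lce

In each case the input is transformed by: keep every other character starting from the second (positions 2nd, 4th, 6th, ...), then convert every letter to lowercase.
Applying both steps to "GlaCier": "lCe", then "lce".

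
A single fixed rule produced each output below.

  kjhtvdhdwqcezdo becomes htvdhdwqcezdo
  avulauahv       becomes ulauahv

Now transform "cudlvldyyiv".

Rule — delete the first 2 characters.
So "cudlvldyyiv" becomes "dlvldyyiv".

dlvldyyiv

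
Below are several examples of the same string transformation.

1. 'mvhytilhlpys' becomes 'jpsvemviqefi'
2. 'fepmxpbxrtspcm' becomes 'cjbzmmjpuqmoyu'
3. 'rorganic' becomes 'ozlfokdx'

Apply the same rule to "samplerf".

What's happening: take characters alternately from the front and the back (1st, last, 2nd, 2nd-last, ...), then shift every letter 3 places backward in the alphabet (wrapping around).
"samplerf" → "pcxojbmi".
(Check on "rorganic": → "rcoirnga" → "ozlfokdx" ✓)

pcxojbmi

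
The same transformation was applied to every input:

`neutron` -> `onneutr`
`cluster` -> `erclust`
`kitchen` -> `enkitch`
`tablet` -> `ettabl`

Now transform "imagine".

The rule is to move the last 2 characters to the front (rotate right by 2).
On "imagine" that produces "neimagi".

neimagi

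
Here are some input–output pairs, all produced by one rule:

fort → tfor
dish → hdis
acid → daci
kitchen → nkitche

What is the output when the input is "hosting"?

ghostin

The pattern: move the last character to the front.
On "hosting" that produces "ghostin".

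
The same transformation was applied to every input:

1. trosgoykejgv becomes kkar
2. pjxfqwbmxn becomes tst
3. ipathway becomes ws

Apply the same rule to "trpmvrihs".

lno

In each case the input is transformed by: shift every letter 4 places backward in the alphabet (wrapping around), then keep one character in every 3, starting at position 3 (positions 3rd, 6th, 9th, ...).
Applying that to "trpmvrihs" gives "lno".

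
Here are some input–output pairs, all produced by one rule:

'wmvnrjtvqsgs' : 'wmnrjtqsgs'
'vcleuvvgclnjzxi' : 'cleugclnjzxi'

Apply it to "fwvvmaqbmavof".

In each case the input is transformed by: remove every "v".
On "fwvvmaqbmavof" that produces "fwmaqbmaof".

fwmaqbmaof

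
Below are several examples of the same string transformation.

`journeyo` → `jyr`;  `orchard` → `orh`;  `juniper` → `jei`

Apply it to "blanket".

The pattern: take characters alternately from the front and the back (1st, last, 2nd, 2nd-last, ...), then keep one character in every 3, starting at position 1 (positions 1st, 4th, 7th, ...).
"blanket" → "btleakn" → "ben".

ben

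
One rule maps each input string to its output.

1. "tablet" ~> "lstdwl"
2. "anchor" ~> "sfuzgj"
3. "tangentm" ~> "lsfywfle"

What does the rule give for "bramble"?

tjsetdw

Rule — shift every letter 8 places backward in the alphabet (wrapping around).
So "bramble" becomes "tjsetdw".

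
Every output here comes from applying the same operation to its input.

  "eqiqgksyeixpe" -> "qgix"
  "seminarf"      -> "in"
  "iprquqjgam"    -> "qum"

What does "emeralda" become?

ra

The pattern: swap each adjacent pair of characters (1↔2, 3↔4, ...), then keep one character in every 3, starting at position 3 (positions 3rd, 6th, 9th, ...).
On "emeralda": the first step gives "merelaad", and the second then gives "ra".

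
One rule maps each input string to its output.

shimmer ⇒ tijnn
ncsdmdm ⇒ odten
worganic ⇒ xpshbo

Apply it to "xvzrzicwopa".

ywasajdxp

Rule — delete the last 2 characters, then shift every letter 1 place forward in the alphabet (wrapping around).
Starting from "xvzrzicwopa": after the first operation, "xvzrzicwo"; after the second, "ywasajdxp".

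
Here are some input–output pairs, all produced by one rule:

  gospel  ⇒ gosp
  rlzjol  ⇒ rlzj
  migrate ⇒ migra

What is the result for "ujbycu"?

Rule — delete the last 2 characters.
So "ujbycu" becomes "ujby".

ujby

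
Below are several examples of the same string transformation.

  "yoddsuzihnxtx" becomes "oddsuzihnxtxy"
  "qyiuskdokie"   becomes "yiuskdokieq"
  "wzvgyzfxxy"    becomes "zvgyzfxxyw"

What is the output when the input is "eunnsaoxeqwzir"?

The pattern: move the first character to the end.
Applying that to "eunnsaoxeqwzir" gives "unnsaoxeqwzire".

unnsaoxeqwzire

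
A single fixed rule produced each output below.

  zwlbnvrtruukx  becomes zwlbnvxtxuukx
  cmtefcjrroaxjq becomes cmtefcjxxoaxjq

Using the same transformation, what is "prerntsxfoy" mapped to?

The rule is to replace every "r" with "x".
For "prerntsxfoy" the result is "pxexntsxfoy".

pxexntsxfoy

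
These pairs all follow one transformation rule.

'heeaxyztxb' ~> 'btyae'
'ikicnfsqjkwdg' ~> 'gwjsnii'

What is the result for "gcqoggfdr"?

The rule is to reverse the string, then keep every other character starting from the first (positions 1st, 3rd, 5th, ...).
For "gcqoggfdr", step one produces "rdfggoqcg"; step two turns that into "rfgqg".

rfgqg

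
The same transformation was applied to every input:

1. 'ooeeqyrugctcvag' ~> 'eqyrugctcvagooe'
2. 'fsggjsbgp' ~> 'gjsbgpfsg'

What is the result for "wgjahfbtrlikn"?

The pattern: move the first 3 characters to the end (rotate left by 3).
Applying that to "wgjahfbtrlikn" gives "ahfbtrliknwgj".

ahfbtrliknwgj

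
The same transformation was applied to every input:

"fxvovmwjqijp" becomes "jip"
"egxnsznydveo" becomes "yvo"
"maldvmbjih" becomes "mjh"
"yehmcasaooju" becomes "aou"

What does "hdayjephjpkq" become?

The rule is to keep every other character starting from the second (positions 2nd, 4th, 6th, ...), then keep only the last 3 characters.
On "hdayjephjpkq": the first step gives "dyehpq", and the second then gives "hpq".

hpq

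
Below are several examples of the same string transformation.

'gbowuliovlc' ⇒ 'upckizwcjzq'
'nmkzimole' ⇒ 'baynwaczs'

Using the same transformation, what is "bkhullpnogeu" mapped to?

What's happening: shift every letter 12 places backward in the alphabet (wrapping around).
On "bkhullpnogeu" that produces "pyvizzdbcusi".

pyvizzdbcusi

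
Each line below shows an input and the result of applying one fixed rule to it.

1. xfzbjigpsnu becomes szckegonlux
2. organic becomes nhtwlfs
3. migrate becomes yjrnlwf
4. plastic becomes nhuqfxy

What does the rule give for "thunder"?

jwymzsi

The rule is to move the last 2 characters to the front (rotate right by 2), then shift every letter 5 places forward in the alphabet (wrapping around).
On "thunder": the first step gives "erthund", and the second then gives "jwymzsi".
(Check on "plastic": → "icplast" → "nhuqfxy" ✓)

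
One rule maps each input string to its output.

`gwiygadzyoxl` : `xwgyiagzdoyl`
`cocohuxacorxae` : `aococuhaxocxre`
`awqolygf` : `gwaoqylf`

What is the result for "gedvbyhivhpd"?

The rule is to swap each adjacent pair of characters (1↔2, 3↔4, ...), then move the last character to the front.
"gedvbyhivhpd" → "egvdybihhvdp" → "pegvdybihhvd".

pegvdybihhvd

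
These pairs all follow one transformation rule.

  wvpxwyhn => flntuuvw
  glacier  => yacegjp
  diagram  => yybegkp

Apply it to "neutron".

Looking at the pairs, the operation is to sort the characters into alphabetical order, then shift every letter 2 places backward in the alphabet (wrapping around).
For "neutron", step one produces "ennortu"; step two turns that into "cllmprs".
(Check on "wvpxwyhn": → "hnpvwwxy" → "flntuuvw" ✓)

cllmprs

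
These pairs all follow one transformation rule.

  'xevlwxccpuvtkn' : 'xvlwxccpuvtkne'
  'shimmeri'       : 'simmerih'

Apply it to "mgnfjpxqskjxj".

Rule — move the first character to the end, then swap the first and last characters.
For "mgnfjpxqskjxj", step one produces "gnfjpxqskjxjm"; step two turns that into "mnfjpxqskjxjg".

mnfjpxqskjxjg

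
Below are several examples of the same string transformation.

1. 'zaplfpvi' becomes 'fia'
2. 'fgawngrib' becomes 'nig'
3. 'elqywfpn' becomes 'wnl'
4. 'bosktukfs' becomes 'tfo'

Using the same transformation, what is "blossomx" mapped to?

What's happening: keep one character in every 3, starting at position 2 (positions 2nd, 5th, 8th, ...), then move the first character to the end.
Starting from "blossomx": after the first operation, "lsx"; after the second, "sxl".

sxl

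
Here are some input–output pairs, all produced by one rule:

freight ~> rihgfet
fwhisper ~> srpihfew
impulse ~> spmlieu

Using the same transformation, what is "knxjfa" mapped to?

nkjfax

Each output is the input with this applied: sort the characters into reverse alphabetical order, then move the first character to the end.
"knxjfa" → "xnkjfa" → "nkjfax".
(Check on "impulse": → "uspmlie" → "spmlieu" ✓)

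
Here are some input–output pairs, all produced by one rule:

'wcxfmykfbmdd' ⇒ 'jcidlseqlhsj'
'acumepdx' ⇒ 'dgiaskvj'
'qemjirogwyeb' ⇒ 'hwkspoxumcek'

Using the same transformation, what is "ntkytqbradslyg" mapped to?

The transformation: shift every letter 6 places forward in the alphabet (wrapping around), then move the last character to the front.
On "ntkytqbradslyg": the first step gives "tzqezwhxgjyrem", and the second then gives "mtzqezwhxgjyre".

mtzqezwhxgjyre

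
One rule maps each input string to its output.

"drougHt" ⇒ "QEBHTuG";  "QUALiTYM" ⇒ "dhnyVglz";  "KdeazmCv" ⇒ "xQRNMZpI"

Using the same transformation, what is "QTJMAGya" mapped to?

dgwzntLN

What's happening: flip the case of every letter, then shift every letter 13 places forward in the alphabet (wrapping around) — i.e. ROT13.
"QTJMAGya" → "qtjmagYA" → "dgwzntLN".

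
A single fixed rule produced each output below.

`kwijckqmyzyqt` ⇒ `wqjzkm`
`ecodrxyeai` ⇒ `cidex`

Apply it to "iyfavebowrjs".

ysareo

What's happening: keep every other character starting from the second (positions 2nd, 4th, 6th, ...), then take characters alternately from the front and the back (1st, last, 2nd, 2nd-last, ...).
For "iyfavebowrjs" the result is "ysareo".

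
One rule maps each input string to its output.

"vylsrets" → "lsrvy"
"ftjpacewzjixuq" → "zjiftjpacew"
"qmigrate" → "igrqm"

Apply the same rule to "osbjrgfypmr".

gfyosbjr

In each case the input is transformed by: delete the last 3 characters, then move the last 3 characters to the front (rotate right by 3).
Applying both steps to "osbjrgfypmr": "osbjrgfy", then "gfyosbjr".
(Check on "ftjpacewzjixuq": → "ftjpacewzji" → "zjiftjpacew" ✓)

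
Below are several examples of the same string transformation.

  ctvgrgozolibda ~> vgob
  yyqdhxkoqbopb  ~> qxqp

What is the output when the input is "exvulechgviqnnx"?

vegqx

What's happening: keep one character in every 3, starting at position 3 (positions 3rd, 6th, 9th, ...).
Applying that to "exvulechgviqnnx" gives "vegqx".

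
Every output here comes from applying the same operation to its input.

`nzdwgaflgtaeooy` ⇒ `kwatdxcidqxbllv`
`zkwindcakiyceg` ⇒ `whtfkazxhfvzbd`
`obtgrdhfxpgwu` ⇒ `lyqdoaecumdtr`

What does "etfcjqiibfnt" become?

In each case the input is transformed by: shift every letter 3 places backward in the alphabet (wrapping around).
"etfcjqiibfnt" → "bqczgnffyckq".

bqczgnffyckq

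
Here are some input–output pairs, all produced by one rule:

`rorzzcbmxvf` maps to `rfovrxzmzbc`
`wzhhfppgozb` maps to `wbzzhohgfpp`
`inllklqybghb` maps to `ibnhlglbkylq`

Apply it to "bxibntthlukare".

The rule is to take characters alternately from the front and the back (1st, last, 2nd, 2nd-last, ...).
"bxibntthlukare" → "bexriabknutlth".

bexriabknutlth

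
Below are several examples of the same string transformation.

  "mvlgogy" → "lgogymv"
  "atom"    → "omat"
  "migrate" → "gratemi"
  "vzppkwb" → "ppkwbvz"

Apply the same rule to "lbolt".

Each output is the input with this applied: move the first 2 characters to the end (rotate left by 2).
Doing the same to "lbolt": "oltlb".

oltlb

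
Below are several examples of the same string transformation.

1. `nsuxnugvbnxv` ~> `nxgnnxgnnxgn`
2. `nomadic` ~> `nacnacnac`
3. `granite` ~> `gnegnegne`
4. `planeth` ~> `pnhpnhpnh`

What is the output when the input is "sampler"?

Looking at the pairs, the operation is to keep one character in every 3, starting at position 1 (positions 1st, 4th, 7th, ...), then write the whole string 3 times in a row.
Applying both steps to "sampler": "spr", then "sprsprspr".

sprsprspr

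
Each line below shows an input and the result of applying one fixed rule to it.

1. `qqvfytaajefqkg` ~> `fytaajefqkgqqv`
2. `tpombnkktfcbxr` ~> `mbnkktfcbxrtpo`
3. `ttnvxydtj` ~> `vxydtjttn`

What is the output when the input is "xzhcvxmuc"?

cvxmucxzh

Looking at the pairs, the operation is to move the first 3 characters to the end (rotate left by 3).
For "xzhcvxmuc" the result is "cvxmucxzh".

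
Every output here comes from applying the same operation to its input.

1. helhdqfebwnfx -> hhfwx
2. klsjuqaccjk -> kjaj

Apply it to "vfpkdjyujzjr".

vkyz

Rule — keep one character in every 3, starting at position 1 (positions 1st, 4th, 7th, ...).
On "vfpkdjyujzjr" that produces "vkyz".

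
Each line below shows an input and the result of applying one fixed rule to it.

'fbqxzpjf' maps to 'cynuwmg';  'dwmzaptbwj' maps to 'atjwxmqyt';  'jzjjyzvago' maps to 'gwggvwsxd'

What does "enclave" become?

bkzixs

Each output is the input with this applied: shift every letter 3 places backward in the alphabet (wrapping around), then delete the last character.
Starting from "enclave": after the first operation, "bkzixsb"; after the second, "bkzixs".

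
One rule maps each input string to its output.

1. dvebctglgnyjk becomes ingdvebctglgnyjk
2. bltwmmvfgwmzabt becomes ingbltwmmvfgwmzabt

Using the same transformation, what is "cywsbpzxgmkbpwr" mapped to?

ingcywsbpzxgmkbpwr

What's happening: prepend "ing".
Applying that to "cywsbpzxgmkbpwr" gives "ingcywsbpzxgmkbpwr".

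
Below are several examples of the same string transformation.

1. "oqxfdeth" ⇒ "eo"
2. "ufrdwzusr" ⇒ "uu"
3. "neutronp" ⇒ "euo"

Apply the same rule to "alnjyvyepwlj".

ea

Rule — move the first character to the end, then keep only the vowels.
"alnjyvyepwlj" → "lnjyvyepwlja" → "ea".
(Check on "neutronp": → "eutronpn" → "euo" ✓)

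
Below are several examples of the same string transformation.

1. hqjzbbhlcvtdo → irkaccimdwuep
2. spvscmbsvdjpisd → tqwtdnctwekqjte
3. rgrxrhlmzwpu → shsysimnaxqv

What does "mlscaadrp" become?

Each output is the input with this applied: shift every letter 1 place forward in the alphabet (wrapping around).
On "mlscaadrp" that produces "nmtdbbesq".

nmtdbbesq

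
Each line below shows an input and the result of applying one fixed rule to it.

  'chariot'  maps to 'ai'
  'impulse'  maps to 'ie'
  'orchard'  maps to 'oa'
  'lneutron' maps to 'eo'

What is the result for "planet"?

Each output is the input with this applied: keep every other character starting from the first (positions 1st, 3rd, 5th, ...), then keep only the vowels.
On "planet": the first step gives "pae", and the second then gives "ae".

ae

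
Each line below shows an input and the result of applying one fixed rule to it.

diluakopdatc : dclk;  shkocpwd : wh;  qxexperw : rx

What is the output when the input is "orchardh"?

dr

Rule — swap the front and back halves of the string, then keep one character in every 3, starting at position 3 (positions 3rd, 6th, 9th, ...).
"orchardh" → "ardhorch" → "dr".
(Check on "shkocpwd": → "cpwdshko" → "wh" ✓)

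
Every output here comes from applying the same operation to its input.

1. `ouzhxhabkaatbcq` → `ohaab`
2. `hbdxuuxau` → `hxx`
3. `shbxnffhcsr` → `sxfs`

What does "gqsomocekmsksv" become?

gocms

Looking at the pairs, the operation is to keep one character in every 3, starting at position 1 (positions 1st, 4th, 7th, ...).
So "gqsomocekmsksv" becomes "gocms".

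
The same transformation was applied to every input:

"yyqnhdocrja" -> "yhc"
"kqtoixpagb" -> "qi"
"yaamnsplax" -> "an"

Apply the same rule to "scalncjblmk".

The transformation: delete the last 3 characters, then keep one character in every 3, starting at position 2 (positions 2nd, 5th, 8th, ...).
Applying that to "scalncjblmk" gives "cnb".
(Check on "yyqnhdocrja": → "yyqnhdoc" → "yhc" ✓)

cnb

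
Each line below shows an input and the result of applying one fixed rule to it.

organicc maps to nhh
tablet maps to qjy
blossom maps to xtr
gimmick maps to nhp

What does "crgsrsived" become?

The pattern: shift every letter 5 places forward in the alphabet (wrapping around), then keep only the last 3 characters.
Applying that to "crgsrsived" gives "aji".
(Check on "gimmick": → "lnrrnhp" → "nhp" ✓)

aji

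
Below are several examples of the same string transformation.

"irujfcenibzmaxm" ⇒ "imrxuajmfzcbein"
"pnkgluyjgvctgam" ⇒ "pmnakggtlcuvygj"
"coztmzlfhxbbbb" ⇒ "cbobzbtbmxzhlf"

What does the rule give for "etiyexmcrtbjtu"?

euttijybetxrmc

The transformation: take characters alternately from the front and the back (1st, last, 2nd, 2nd-last, ...).
For "etiyexmcrtbjtu" the result is "euttijybetxrmc".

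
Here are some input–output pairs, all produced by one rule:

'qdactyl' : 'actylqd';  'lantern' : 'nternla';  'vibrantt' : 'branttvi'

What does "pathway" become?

Looking at the pairs, the operation is to move the first 2 characters to the end (rotate left by 2).
"pathway" → "thwaypa".

thwaypa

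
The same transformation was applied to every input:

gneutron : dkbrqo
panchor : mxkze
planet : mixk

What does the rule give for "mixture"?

Each output is the input with this applied: delete the last 2 characters, then shift every letter 3 places backward in the alphabet (wrapping around).
"mixture" → "mixtu" → "jfuqr".
(Check on "planet": → "plan" → "mixk" ✓)

jfuqr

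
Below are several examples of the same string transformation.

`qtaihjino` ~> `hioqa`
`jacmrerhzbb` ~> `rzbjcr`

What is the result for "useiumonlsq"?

Rule — keep every other character starting from the first (positions 1st, 3rd, 5th, ...), then move the last 3 characters to the front (rotate right by 3).
For "useiumonlsq", step one produces "ueuolq"; step two turns that into "olqueu".

olqueu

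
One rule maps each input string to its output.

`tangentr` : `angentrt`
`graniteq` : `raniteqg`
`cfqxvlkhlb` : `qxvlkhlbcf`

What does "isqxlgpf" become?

Looking at the pairs, the operation is to swap the front and back halves of the string, then move the last 3 characters to the front (rotate right by 3).
On "isqxlgpf": the first step gives "lgpfisqx", and the second then gives "sqxlgpfi".

sqxlgpfi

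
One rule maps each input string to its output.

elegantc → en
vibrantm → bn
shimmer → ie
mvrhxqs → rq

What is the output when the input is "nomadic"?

mi

What's happening: keep one character in every 3, starting at position 3 (positions 3rd, 6th, 9th, ...).
Doing the same to "nomadic": "mi".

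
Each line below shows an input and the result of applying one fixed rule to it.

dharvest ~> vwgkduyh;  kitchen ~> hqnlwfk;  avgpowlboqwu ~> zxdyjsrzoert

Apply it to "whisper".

What's happening: move the last 2 characters to the front (rotate right by 2), then shift every letter 3 places forward in the alphabet (wrapping around).
Starting from "whisper": after the first operation, "erwhisp"; after the second, "huzklvs".

huzklvs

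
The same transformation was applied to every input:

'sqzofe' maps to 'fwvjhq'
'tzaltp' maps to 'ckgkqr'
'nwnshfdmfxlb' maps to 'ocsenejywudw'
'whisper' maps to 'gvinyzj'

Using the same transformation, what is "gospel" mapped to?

gvcxfj

The transformation: shift every letter 9 places backward in the alphabet (wrapping around), then move the last 3 characters to the front (rotate right by 3).
For "gospel", step one produces "xfjgvc"; step two turns that into "gvcxfj".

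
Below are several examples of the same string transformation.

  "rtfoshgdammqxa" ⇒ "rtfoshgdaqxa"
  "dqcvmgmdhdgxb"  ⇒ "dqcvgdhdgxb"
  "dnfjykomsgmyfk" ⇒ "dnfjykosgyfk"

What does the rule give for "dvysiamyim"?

Rule — remove every "m".
Doing the same to "dvysiamyim": "dvysiayi".

dvysiayi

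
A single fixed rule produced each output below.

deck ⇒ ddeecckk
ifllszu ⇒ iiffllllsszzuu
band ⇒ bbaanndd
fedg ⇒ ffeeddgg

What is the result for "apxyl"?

aappxxyyll

The transformation: double every character.
"apxyl" → "aappxxyyll".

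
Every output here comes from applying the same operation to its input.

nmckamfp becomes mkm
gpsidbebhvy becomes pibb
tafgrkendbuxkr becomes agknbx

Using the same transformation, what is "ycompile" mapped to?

The pattern: delete the last 2 characters, then keep every other character starting from the second (positions 2nd, 4th, 6th, ...).
Working it through for "ycompile": intermediate "ycompi", final "cmi".

cmi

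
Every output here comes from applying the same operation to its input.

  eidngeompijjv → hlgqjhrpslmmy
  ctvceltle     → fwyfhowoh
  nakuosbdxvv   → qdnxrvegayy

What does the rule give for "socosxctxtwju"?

Each output is the input with this applied: shift every letter 3 places forward in the alphabet (wrapping around).
On "socosxctxtwju" that produces "vrfrvafwawzmx".

vrfrvafwawzmx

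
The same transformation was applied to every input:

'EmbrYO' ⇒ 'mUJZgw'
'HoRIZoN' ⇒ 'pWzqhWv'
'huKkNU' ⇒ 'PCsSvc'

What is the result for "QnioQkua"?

yVQWySCI

Rule — shift every letter 8 places forward in the alphabet (wrapping around), then flip the case of every letter.
For "QnioQkua" the result is "yVQWySCI".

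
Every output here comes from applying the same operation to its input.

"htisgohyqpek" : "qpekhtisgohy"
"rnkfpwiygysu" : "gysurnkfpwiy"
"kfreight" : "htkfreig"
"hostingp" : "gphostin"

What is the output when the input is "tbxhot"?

The rule is to swap the front and back halves of the string, then move the first 2 characters to the end (rotate left by 2).
Applying both steps to "tbxhot": "hottbx", then "ttbxho".

ttbxho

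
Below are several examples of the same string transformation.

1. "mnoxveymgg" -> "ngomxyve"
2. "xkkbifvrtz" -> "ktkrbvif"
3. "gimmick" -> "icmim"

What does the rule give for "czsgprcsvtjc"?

The pattern: take characters alternately from the front and the back (1st, last, 2nd, 2nd-last, ...), then delete the first 2 characters.
"czsgprcsvtjc" → "cczjstgvpsrc" → "zjstgvpsrc".

zjstgvpsrc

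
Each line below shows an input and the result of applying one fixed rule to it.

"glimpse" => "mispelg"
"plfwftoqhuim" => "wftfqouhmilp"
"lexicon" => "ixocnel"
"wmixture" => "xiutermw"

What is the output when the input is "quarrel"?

Each output is the input with this applied: swap each adjacent pair of characters (1↔2, 3↔4, ...), then move the first 2 characters to the end (rotate left by 2).
"quarrel" → "raerluq".

raerluq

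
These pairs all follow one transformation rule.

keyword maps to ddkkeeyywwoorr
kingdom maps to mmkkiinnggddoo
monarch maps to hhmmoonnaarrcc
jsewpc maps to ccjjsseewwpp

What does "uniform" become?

Looking at the pairs, the operation is to double every character, then move the last 2 characters to the front (rotate right by 2).
Applying both steps to "uniform": "uunniiffoorrmm", then "mmuunniiffoorr".

mmuunniiffoorr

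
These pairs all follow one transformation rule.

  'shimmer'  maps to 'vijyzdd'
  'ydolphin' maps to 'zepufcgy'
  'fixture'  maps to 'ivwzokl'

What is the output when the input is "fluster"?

viwcljk

Each output is the input with this applied: move the last 2 characters to the front (rotate right by 2), then shift every letter 9 places backward in the alphabet (wrapping around).
"fluster" → "erflust" → "viwcljk".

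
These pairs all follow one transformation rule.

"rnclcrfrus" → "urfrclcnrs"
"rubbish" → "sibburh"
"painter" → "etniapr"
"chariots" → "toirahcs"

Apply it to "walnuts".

The transformation: reverse the string, then move the first character to the end.
Starting from "walnuts": after the first operation, "stunlaw"; after the second, "tunlaws".

tunlaws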